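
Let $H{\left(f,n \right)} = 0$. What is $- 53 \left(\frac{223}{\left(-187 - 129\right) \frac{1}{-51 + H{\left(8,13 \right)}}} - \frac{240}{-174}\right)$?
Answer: $- \frac{18150221}{9164} \approx -1980.6$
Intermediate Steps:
$- 53 \left(\frac{223}{\left(-187 - 129\right) \frac{1}{-51 + H{\left(8,13 \right)}}} - \frac{240}{-174}\right) = - 53 \left(\frac{223}{\left(-187 - 129\right) \frac{1}{-51 + 0}} - \frac{240}{-174}\right) = - 53 \left(\frac{223}{\left(-316\right) \frac{1}{-51}} - - \frac{40}{29}\right) = - 53 \left(\frac{223}{\left(-316\right) \left(- \frac{1}{51}\right)} + \frac{40}{29}\right) = - 53 \left(\frac{223}{\frac{316}{51}} + \frac{40}{29}\right) = - 53 \left(223 \cdot \frac{51}{316} + \frac{40}{29}\right) = - 53 \left(\frac{11373}{316} + \frac{40}{29}\right) = \left(-53\right) \frac{342457}{9164} = - \frac{18150221}{9164}$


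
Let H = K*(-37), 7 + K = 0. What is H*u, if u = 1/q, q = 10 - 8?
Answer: 259/2 ≈ 129.50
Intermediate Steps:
K = -7 (K = -7 + 0 = -7)
q = 2
H = 259 (H = -7*(-37) = 259)
u = ½ (u = 1/2 = ½ ≈ 0.50000)
H*u = 259*(½) = 259/2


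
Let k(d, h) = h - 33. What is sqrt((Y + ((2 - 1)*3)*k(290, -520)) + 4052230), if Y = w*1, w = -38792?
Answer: sqrt(4011779) ≈ 2002.9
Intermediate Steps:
k(d, h) = -33 + h
Y = -38792 (Y = -38792*1 = -38792)
sqrt((Y + ((2 - 1)*3)*k(290, -520)) + 4052230) = sqrt((-38792 + ((2 - 1)*3)*(-33 - 520)) + 4052230) = sqrt((-38792 + (1*3)*(-553)) + 4052230) = sqrt((-38792 + 3*(-553)) + 4052230) = sqrt((-38792 - 1659) + 4052230) = sqrt(-40451 + 4052230) = sqrt(4011779)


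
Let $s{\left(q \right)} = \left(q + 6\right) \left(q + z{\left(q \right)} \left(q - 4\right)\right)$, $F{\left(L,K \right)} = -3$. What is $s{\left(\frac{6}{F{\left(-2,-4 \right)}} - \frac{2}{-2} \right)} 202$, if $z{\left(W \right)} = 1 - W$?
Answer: $-11110$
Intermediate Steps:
$s{\left(q \right)} = \left(6 + q\right) \left(q + \left(1 - q\right) \left(-4 + q\right)\right)$ ($s{\left(q \right)} = \left(q + 6\right) \left(q + \left(1 - q\right) \left(q - 4\right)\right) = \left(6 + q\right) \left(q + \left(1 - q\right) \left(-4 + q\right)\right)$)
$s{\left(\frac{6}{F{\left(-2,-4 \right)}} - \frac{2}{-2} \right)} 202 = \left(-24 - \left(\frac{6}{-3} - \frac{2}{-2}\right)^{3} + 32 \left(\frac{6}{-3} - \frac{2}{-2}\right)\right) 202 = \left(-24 - \left(6 \left(- \frac{1}{3}\right) - -1\right)^{3} + 32 \left(6 \left(- \frac{1}{3}\right) - -1\right)\right) 202 = \left(-24 - \left(-2 + 1\right)^{3} + 32 \left(-2 + 1\right)\right) 202 = \left(-24 - \left(-1\right)^{3} + 32 \left(-1\right)\right) 202 = \left(-24 - -1 - 32\right) 202 = \left(-24 + 1 - 32\right) 202 = \left(-55\right) 202 = -11110$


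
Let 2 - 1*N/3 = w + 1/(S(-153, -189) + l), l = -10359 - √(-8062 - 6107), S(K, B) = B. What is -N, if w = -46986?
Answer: 3*(-46988*√14169 + 495629425*I)/(√14169 - 10548*I) ≈ -1.4096e+5 + 3.3379e-6*I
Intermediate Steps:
l = -10359 - I*√14169 (l = -10359 - √(-14169) = -10359 - I*√14169 ≈ -10359.0 - 119.03*I)
N = 140964 - 3/(-10548 - I*√14169) (N = 6 - 3*(-46986 + 1/(-189 + (-10359 - I*√14169))) = 6 - 3*(-46986 + 1/(-10548 - I*√14169)) = 6 + (140958 - 3/(-10548 - I*√14169)) = 140964 - 3/(-10548 - I*√14169) ≈ 1.4096e+5 - 3.2092e-6*I)
-N = -(5228564947872/37091491 - I*√14169/37091491) = -5228564947872/37091491 + I*√14169/37091491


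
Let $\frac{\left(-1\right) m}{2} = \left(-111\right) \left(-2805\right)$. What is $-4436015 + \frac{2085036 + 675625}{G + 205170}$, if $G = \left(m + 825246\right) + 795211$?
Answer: $- \frac{5336155095094}{1202917} \approx -4.436 \cdot 10^{6}$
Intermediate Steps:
$m = -622710$ ($m = - 2 \left(\left(-111\right) \left(-2805\right)\right) = \left(-2\right) 311355 = -622710$)
$G = 997747$ ($G = \left(-622710 + 825246\right) + 795211 = 202536 + 795211 = 997747$)
$-4436015 + \frac{2085036 + 675625}{G + 205170} = -4436015 + \frac{2085036 + 675625}{997747 + 205170} = -4436015 + \frac{2760661}{1202917} = - \frac{5336155095094}{1202917}$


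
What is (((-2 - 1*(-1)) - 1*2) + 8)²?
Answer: 25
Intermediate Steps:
(((-2 - 1*(-1)) - 1*2) + 8)² = (((-2 + 1) - 2) + 8)² = ((-1 - 2) + 8)² = (-3 + 8)² = 5² = 25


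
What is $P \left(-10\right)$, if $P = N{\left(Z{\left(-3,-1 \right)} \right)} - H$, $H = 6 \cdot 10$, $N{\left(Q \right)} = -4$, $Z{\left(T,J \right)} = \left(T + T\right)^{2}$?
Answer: $640$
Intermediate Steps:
$Z{\left(T,J \right)} = 4 T^{2}$ ($Z{\left(T,J \right)} = \left(2 T\right)^{2} = 4 T^{2}$)
$H = 60$
$P = -64$ ($P = -4 - 60 = -64$)
$P \left(-10\right) = \left(-64\right) \left(-10\right) = 640$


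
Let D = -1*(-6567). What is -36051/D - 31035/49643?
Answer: -60408686/9878957 ≈ -6.1149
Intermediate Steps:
D = 6567
-36051/D - 31035/49643 = -36051/6567 - 31035/49643 = -36051*1/6567 - 31035*1/49643 = -12017/2189 - 31035/49643 = -60408686/9878957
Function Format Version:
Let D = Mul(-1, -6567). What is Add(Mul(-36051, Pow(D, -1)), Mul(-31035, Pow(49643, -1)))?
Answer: Rational(-60408686, 9878957) ≈ -6.1149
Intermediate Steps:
D = 6567
Add(Mul(-36051, Pow(D, -1)), Mul(-31035, Pow(49643, -1))) = Add(Mul(-36051, Pow(6567, -1)), Mul(-31035, Pow(49643, -1))) = Add(Mul(-36051, Rational(1, 6567)), Mul(-31035, Rational(1, 49643))) = Add(Rational(-12017, 2189), Rational(-31035, 49643)) = Rational(-60408686, 9878957)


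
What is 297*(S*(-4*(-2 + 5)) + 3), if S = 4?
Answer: -13365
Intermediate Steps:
297*(S*(-4*(-2 + 5)) + 3) = 297*(4*(-4*(-2 + 5)) + 3) = 297*(4*(-4*3) + 3) = 297*(4*(-12) + 3) = 297*(-48 + 3) = 297*(-45) = -13365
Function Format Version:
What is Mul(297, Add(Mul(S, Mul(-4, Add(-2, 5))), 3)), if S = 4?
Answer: -13365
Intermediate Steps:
Mul(297, Add(Mul(S, Mul(-4, Add(-2, 5))), 3)) = Mul(297, Add(Mul(4, Mul(-4, Add(-2, 5))), 3)) = Mul(297, Add(Mul(4, Mul(-4, 3)), 3)) = Mul(297, Add(Mul(4, -12), 3)) = Mul(297, Add(-48, 3)) = Mul(297, -45) = -13365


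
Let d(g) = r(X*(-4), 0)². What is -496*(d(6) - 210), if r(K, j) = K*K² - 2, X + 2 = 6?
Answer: -8329523424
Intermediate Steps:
X = 4 (X = -2 + 6 = 4)
r(K, j) = -2 + K³ (r(K, j) = K³ - 2 = -2 + K³)
d(g) = 16793604 (d(g) = (-2 + (4*(-4))³)² = (-2 + (-16)³)² = (-2 - 4096)² = (-4098)² = 16793604)
-496*(d(6) - 210) = -496*(16793604 - 210) = -496*16793394 = -8329523424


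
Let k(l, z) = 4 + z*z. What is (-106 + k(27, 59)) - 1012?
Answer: 2367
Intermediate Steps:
k(l, z) = 4 + z²
(-106 + k(27, 59)) - 1012 = (-106 + (4 + 59²)) - 1012 = (-106 + (4 + 3481)) - 1012 = (-106 + 3485) - 1012 = 3379 - 1012 = 2367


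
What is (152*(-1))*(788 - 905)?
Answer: 17784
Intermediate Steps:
(152*(-1))*(788 - 905) = -152*(-117) = 17784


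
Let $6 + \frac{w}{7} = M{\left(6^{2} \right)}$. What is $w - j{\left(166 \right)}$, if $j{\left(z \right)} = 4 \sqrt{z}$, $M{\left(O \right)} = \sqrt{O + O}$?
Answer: $-42 - 4 \sqrt{166} + 42 \sqrt{2} \approx -34.139$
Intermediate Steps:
$M{\left(O \right)} = \sqrt{2} \sqrt{O}$ ($M{\left(O \right)} = \sqrt{2 O} = \sqrt{2} \sqrt{O}$)
$w = -42 + 42 \sqrt{2}$ ($w = -42 + 7 \sqrt{2} \sqrt{6^{2}} = -42 + 7 \sqrt{2} \sqrt{36} = -42 + 7 \sqrt{2} \cdot 6 = -42 + 7 \cdot 6 \sqrt{2} = -42 + 42 \sqrt{2} \approx 17.397$)
$w - j{\left(166 \right)} = \left(-42 + 42 \sqrt{2}\right) - 4 \sqrt{166} = -42 - 4 \sqrt{166} + 42 \sqrt{2}$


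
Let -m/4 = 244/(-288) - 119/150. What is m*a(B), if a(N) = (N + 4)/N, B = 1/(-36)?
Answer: -422279/450 ≈ -938.40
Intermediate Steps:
B = -1/36 ≈ -0.027778
m = 2953/450 (m = -4*(244/(-288) - 119/150) = -4*(244*(-1/288) - 119*1/150) = -4*(-61/72 - 119/150) = -4*(-2953/1800) = 2953/450 ≈ 6.5622)
a(N) = (4 + N)/N
m*a(B) = 2953*((4 - 1/36)/(-1/36))/450 = 2953*(-36*143/36)/450 = (2953/450)*(-143) = -422279/450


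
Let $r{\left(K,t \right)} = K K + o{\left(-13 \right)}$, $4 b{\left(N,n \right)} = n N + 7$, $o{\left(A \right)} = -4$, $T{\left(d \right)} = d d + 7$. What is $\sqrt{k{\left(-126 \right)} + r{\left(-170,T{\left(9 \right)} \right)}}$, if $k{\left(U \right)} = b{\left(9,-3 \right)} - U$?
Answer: $\sqrt{29017} \approx 170.34$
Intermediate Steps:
$T{\left(d \right)} = 7 + d^{2}$ ($T{\left(d \right)} = d^{2} + 7 = 7 + d^{2}$)
$b{\left(N,n \right)} = \frac{7}{4} + \frac{N n}{4}$ ($b{\left(N,n \right)} = \frac{n N + 7}{4} = \frac{N n + 7}{4} = \frac{7 + N n}{4} = \frac{7}{4} + \frac{N n}{4}$)
$r{\left(K,t \right)} = -4 + K^{2}$ ($r{\left(K,t \right)} = K K - 4 = K^{2} - 4 = -4 + K^{2}$)
$k{\left(U \right)} = -5 - U$ ($k{\left(U \right)} = \left(\frac{7}{4} + \frac{1}{4} \cdot 9 \left(-3\right)\right) - U = \left(\frac{7}{4} - \frac{27}{4}\right) - U = -5 - U$)
$\sqrt{k{\left(-126 \right)} + r{\left(-170,T{\left(9 \right)} \right)}} = \sqrt{\left(-5 - -126\right) - \left(4 - \left(-170\right)^{2}\right)} = \sqrt{\left(-5 + 126\right) + \left(-4 + 28900\right)} = \sqrt{121 + 28896} = \sqrt{29017}$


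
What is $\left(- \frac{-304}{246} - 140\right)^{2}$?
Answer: $\frac{291316624}{15129} \approx 19256.0$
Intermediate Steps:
$\left(- \frac{-304}{246} - 140\right)^{2} = \left(\left(-1\right) \left(- \frac{152}{123}\right) - 140\right)^{2} = \left(\frac{152}{123} - 140\right)^{2} = \left(- \frac{17068}{123}\right)^{2} = \frac{291316624}{15129}$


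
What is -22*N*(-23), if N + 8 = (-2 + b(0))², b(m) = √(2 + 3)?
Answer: 506 - 2024*√5 ≈ -4019.8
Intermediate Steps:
b(m) = √5
N = -8 + (-2 + √5)² ≈ -7.9443
-22*N*(-23) = -22*(1 - 4*√5)*(-23) = (-22 + 88*√5)*(-23) = 506 - 2024*√5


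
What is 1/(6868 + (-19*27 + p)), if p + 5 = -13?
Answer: 1/6337 ≈ 0.00015780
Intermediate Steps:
p = -18 (p = -5 - 13 = -18)
1/(6868 + (-19*27 + p)) = 1/(6868 + (-19*27 - 18)) = 1/(6868 + (-513 - 18)) = 1/(6868 - 531) = 1/6337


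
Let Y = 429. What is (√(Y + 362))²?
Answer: 791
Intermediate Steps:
(√(Y + 362))² = (√(429 + 362))² = (√791)² = 791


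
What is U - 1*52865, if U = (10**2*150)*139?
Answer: 2032135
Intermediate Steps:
U = 2085000 (U = (100*150)*139 = 15000*139 = 2085000)
U - 1*52865 = 2085000 - 1*52865 = 2085000 - 52865 = 2032135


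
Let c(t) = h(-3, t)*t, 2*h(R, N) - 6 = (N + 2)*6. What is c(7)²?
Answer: 44100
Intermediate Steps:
h(R, N) = 9 + 3*N (h(R, N) = 3 + ((N + 2)*6)/2 = 3 + ((2 + N)*6)/2 = 3 + (12 + 6*N)/2 = 3 + (6 + 3*N) = 9 + 3*N)
c(t) = t*(9 + 3*t) (c(t) = (9 + 3*t)*t = t*(9 + 3*t))
c(7)² = (3*7*(3 + 7))² = (3*7*10)² = 210² = 44100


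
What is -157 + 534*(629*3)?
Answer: 1007501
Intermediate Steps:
-157 + 534*(629*3) = -157 + 534*1887 = -157 + 1007658 = 1007501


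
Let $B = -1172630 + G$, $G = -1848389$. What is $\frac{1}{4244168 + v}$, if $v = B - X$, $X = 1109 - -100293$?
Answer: $\frac{1}{1121747} \approx 8.9147 \cdot 10^{-7}$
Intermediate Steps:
$B = -3021019$ ($B = -1172630 - 1848389 = -3021019$)
$X = 101402$ ($X = 1109 + 100293 = 101402$)
$v = -3122421$ ($v = -3021019 - 101402 = -3122421$)
$\frac{1}{4244168 + v} = \frac{1}{4244168 - 3122421} = \frac{1}{1121747}$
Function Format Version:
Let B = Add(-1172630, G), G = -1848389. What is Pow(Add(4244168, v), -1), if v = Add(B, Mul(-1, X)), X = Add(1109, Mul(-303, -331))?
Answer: Rational(1, 1121747) ≈ 8.9147e-7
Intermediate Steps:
B = -3021019 (B = Add(-1172630, -1848389) = -3021019)
X = 101402 (X = Add(1109, 100293) = 101402)
v = -3122421 (v = Add(-3021019, Mul(-1, 101402)) = Add(-3021019, -101402) = -3122421)
Pow(Add(4244168, v), -1) = Pow(Add(4244168, -3122421), -1) = Pow(1121747, -1) = Rational(1, 1121747)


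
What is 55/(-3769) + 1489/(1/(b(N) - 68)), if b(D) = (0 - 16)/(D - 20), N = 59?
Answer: -14972927533/146991 ≈ -1.0186e+5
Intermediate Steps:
b(D) = -16/(-20 + D)
55/(-3769) + 1489/(1/(b(N) - 68)) = 55/(-3769) + 1489/(1/(-16/(-20 + 59) - 68)) = 55*(-1/3769) + 1489/(1/(-16/39 - 68)) = -55/3769 + 1489/(1/(-16*1/39 - 68)) = -55/3769 + 1489/(1/(-16/39 - 68)) = -55/3769 + 1489/(1/(-2668/39)) = -55/3769 + 1489/(-39/2668) = -55/3769 + 1489*(-2668/39) = -55/3769 - 3972652/39 = -14972927533/146991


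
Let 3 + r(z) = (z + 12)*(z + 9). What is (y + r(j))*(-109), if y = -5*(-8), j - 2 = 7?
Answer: -45235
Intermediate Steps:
j = 9 (j = 2 + 7 = 9)
y = 40
r(z) = -3 + (9 + z)*(12 + z) (r(z) = -3 + (z + 12)*(z + 9) = -3 + (12 + z)*(9 + z) = -3 + (9 + z)*(12 + z))
(y + r(j))*(-109) = (40 + (105 + 9**2 + 21*9))*(-109) = (40 + (105 + 81 + 189))*(-109) = (40 + 375)*(-109) = 415*(-109) = -45235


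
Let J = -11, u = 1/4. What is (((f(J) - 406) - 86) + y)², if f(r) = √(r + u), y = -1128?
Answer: (3240 - I*√43)²/4 ≈ 2.6244e+6 - 10623.0*I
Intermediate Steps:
u = ¼ ≈ 0.25000
f(r) = √(¼ + r) (f(r) = √(r + ¼) = √(¼ + r))
(((f(J) - 406) - 86) + y)² = (((√(1 + 4*(-11))/2 - 406) - 86) - 1128)² = (((√(1 - 44)/2 - 406) - 86) - 1128)² = (((√(-43)/2 - 406) - 86) - 1128)² = ((((I*√43)/2 - 406) - 86) - 1128)² = (((I*√43/2 - 406) - 86) - 1128)² = (((-406 + I*√43/2) - 86) - 1128)² = ((-492 + I*√43/2) - 1128)² = (-1620 + I*√43/2)²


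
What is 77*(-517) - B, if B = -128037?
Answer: 88228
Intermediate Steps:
77*(-517) - B = 77*(-517) - 1*(-128037) = -39809 + 128037 = 88228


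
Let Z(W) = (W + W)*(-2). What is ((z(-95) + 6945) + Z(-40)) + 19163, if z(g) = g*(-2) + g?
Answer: 26363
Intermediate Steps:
z(g) = -g (z(g) = -2*g + g = -g)
Z(W) = -4*W (Z(W) = (2*W)*(-2) = -4*W)
((z(-95) + 6945) + Z(-40)) + 19163 = ((-1*(-95) + 6945) - 4*(-40)) + 19163 = ((95 + 6945) + 160) + 19163 = (7040 + 160) + 19163 = 7200 + 19163 = 26363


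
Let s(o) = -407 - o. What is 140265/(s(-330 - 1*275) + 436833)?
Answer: 15585/48559 ≈ 0.32095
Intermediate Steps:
140265/(s(-330 - 1*275) + 436833) = 140265/((-407 - (-330 - 1*275)) + 436833) = 140265/((-407 - (-330 - 275)) + 436833) = 140265/((-407 - 1*(-605)) + 436833) = 140265/((-407 + 605) + 436833) = 140265/(198 + 436833) = 140265/437031 = 140265*(1/437031) = 15585/48559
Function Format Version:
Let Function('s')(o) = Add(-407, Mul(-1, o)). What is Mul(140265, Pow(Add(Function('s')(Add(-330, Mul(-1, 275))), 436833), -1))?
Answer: Rational(15585, 48559) ≈ 0.32095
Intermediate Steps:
Mul(140265, Pow(Add(Function('s')(Add(-330, Mul(-1, 275))), 436833), -1)) = Mul(140265, Pow(Add(Add(-407, Mul(-1, Add(-330, Mul(-1, 275)))), 436833), -1)) = Mul(140265, Pow(Add(Add(-407, Mul(-1, Add(-330, -275))), 436833), -1)) = Mul(140265, Pow(Add(Add(-407, Mul(-1, -605)), 436833), -1)) = Mul(140265, Pow(Add(Add(-407, 605), 436833), -1)) = Mul(140265, Pow(Add(198, 436833), -1)) = Mul(140265, Pow(437031, -1)) = Mul(140265, Rational(1, 437031)) = Rational(15585, 48559)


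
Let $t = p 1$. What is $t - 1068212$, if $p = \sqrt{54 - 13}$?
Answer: $-1068212 + \sqrt{41} \approx -1.0682 \cdot 10^{6}$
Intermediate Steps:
$p = \sqrt{41} \approx 6.4031$
$t = \sqrt{41}$ ($t = \sqrt{41} \cdot 1 = \sqrt{41} \approx 6.4031$)
$t - 1068212 = \sqrt{41} - 1068212 = -1068212 + \sqrt{41}$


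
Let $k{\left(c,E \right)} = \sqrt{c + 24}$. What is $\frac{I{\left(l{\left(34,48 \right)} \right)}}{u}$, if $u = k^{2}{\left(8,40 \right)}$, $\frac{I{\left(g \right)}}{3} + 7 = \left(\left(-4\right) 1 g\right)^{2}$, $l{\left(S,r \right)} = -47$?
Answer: $\frac{106011}{32} \approx 3312.8$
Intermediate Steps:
$k{\left(c,E \right)} = \sqrt{24 + c}$
$I{\left(g \right)} = -21 + 48 g^{2}$ ($I{\left(g \right)} = -21 + 3 \left(\left(-4\right) 1 g\right)^{2} = -21 + 3 \left(- 4 g\right)^{2} = -21 + 3 \cdot 16 g^{2} = -21 + 48 g^{2}$)
$u = 32$ ($u = \left(\sqrt{24 + 8}\right)^{2} = \left(\sqrt{32}\right)^{2} = \left(4 \sqrt{2}\right)^{2} = 32$)
$\frac{I{\left(l{\left(34,48 \right)} \right)}}{u} = \frac{-21 + 48 \left(-47\right)^{2}}{32} = \left(-21 + 48 \cdot 2209\right) \frac{1}{32} = \left(-21 + 106032\right) \frac{1}{32} = 106011 \cdot \frac{1}{32} = \frac{106011}{32}$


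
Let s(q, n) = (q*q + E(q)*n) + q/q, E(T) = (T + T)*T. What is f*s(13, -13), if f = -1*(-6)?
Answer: -25344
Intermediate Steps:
E(T) = 2*T² (E(T) = (2*T)*T = 2*T²)
s(q, n) = 1 + q² + 2*n*q² (s(q, n) = (q*q + (2*q²)*n) + q/q = (q² + 2*n*q²) + 1 = 1 + q² + 2*n*q²)
f = 6
f*s(13, -13) = 6*(1 + 13² + 2*(-13)*13²) = 6*(1 + 169 + 2*(-13)*169) = 6*(1 + 169 - 4394) = 6*(-4224) = -25344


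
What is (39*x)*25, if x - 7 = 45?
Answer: 50700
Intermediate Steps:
x = 52 (x = 7 + 45 = 52)
(39*x)*25 = (39*52)*25 = 2028*25 = 50700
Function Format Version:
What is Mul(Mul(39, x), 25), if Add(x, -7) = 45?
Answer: 50700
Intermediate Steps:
x = 52 (x = Add(7, 45) = 52)
Mul(Mul(39, x), 25) = Mul(Mul(39, 52), 25) = Mul(2028, 25) = 50700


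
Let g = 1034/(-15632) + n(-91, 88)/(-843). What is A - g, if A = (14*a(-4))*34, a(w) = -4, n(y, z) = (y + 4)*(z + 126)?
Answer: -4230108403/2196296 ≈ -1926.0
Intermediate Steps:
n(y, z) = (4 + y)*(126 + z)
g = 48360819/2196296 (g = 1034/(-15632) + (504 + 4*88 + 126*(-91) - 91*88)/(-843) = 1034*(-1/15632) + (504 + 352 - 11466 - 8008)*(-1/843) = -517/7816 - 18618*(-1/843) = -517/7816 + 6206/281 = 48360819/2196296 ≈ 22.019)
A = -1904 (A = (14*(-4))*34 = -56*34 = -1904)
A - g = -1904 - 1*48360819/2196296 = -1904 - 48360819/2196296 = -4230108403/2196296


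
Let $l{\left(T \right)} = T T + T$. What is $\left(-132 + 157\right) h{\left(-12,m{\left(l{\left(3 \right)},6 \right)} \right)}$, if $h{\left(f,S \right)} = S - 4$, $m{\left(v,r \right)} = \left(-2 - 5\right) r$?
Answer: $-1150$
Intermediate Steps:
$l{\left(T \right)} = T + T^{2}$ ($l{\left(T \right)} = T^{2} + T = T + T^{2}$)
$m{\left(v,r \right)} = - 7 r$
$h{\left(f,S \right)} = -4 + S$ ($h{\left(f,S \right)} = S - 4 = -4 + S$)
$\left(-132 + 157\right) h{\left(-12,m{\left(l{\left(3 \right)},6 \right)} \right)} = \left(-132 + 157\right) \left(-4 - 42\right) = 25 \left(-4 - 42\right) = 25 \left(-46\right) = -1150$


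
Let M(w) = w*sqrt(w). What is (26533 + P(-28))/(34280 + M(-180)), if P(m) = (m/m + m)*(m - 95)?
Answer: 12792439/14761880 + 403029*I*sqrt(5)/14761880 ≈ 0.86659 + 0.061049*I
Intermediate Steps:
P(m) = (1 + m)*(-95 + m)
M(w) = w**(3/2)
(26533 + P(-28))/(34280 + M(-180)) = (26533 + (-95 + (-28)**2 - 94*(-28)))/(34280 + (-180)**(3/2)) = (26533 + (-95 + 784 + 2632))/(34280 - 1080*I*sqrt(5)) = (26533 + 3321)/(34280 - 1080*I*sqrt(5)) = 29854/(34280 - 1080*I*sqrt(5))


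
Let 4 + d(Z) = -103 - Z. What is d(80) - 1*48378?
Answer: -48565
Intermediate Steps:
d(Z) = -107 - Z (d(Z) = -4 + (-103 - Z) = -107 - Z)
d(80) - 1*48378 = (-107 - 1*80) - 1*48378 = (-107 - 80) - 48378 = -187 - 48378 = -48565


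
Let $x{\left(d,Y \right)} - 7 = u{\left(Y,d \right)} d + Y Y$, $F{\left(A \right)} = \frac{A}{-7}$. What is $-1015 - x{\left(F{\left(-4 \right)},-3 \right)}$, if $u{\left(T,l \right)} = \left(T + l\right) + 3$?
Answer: $- \frac{50535}{49} \approx -1031.3$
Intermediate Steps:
$F{\left(A \right)} = - \frac{A}{7}$ ($F{\left(A \right)} = A \left(- \frac{1}{7}\right) = - \frac{A}{7}$)
$u{\left(T,l \right)} = 3 + T + l$
$x{\left(d,Y \right)} = 7 + Y^{2} + d \left(3 + Y + d\right)$ ($x{\left(d,Y \right)} = 7 + \left(\left(3 + Y + d\right) d + Y Y\right) = 7 + \left(d \left(3 + Y + d\right) + Y^{2}\right) = 7 + \left(Y^{2} + d \left(3 + Y + d\right)\right) = 7 + Y^{2} + d \left(3 + Y + d\right)$)
$-1015 - x{\left(F{\left(-4 \right)},-3 \right)} = -1015 - \left(7 + \left(-3\right)^{2} + \left(- \frac{1}{7}\right) \left(-4\right) \left(3 - 3 - - \frac{4}{7}\right)\right) = -1015 - \left(7 + 9 + \frac{4 \left(3 - 3 + \frac{4}{7}\right)}{7}\right) = -1015 - \left(7 + 9 + \frac{4}{7} \cdot \frac{4}{7}\right) = -1015 - \left(7 + 9 + \frac{16}{49}\right) = -1015 - \frac{800}{49} = - \frac{50535}{49}$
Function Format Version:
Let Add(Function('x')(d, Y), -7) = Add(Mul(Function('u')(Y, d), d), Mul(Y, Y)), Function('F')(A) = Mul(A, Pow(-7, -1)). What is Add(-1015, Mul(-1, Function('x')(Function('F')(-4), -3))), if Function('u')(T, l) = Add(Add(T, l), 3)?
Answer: Rational(-50535, 49) ≈ -1031.3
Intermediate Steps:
Function('F')(A) = Mul(Rational(-1, 7), A) (Function('F')(A) = Mul(A, Rational(-1, 7)) = Mul(Rational(-1, 7), A))
Function('u')(T, l) = Add(3, T, l)
Function('x')(d, Y) = Add(7, Pow(Y, 2), Mul(d, Add(3, Y, d))) (Function('x')(d, Y) = Add(7, Add(Mul(Add(3, Y, d), d), Mul(Y, Y))) = Add(7, Add(Mul(d, Add(3, Y, d)), Pow(Y, 2))) = Add(7, Add(Pow(Y, 2), Mul(d, Add(3, Y, d)))) = Add(7, Pow(Y, 2), Mul(d, Add(3, Y, d))))
Add(-1015, Mul(-1, Function('x')(Function('F')(-4), -3))) = Add(-1015, Mul(-1, Add(7, Pow(-3, 2), Mul(Mul(Rational(-1, 7), -4), Add(3, -3, Mul(Rational(-1, 7), -4)))))) = Add(-1015, Mul(-1, Add(7, 9, Mul(Rational(4, 7), Add(3, -3, Rational(4, 7)))))) = Add(-1015, Mul(-1, Add(7, 9, Mul(Rational(4, 7), Rational(4, 7))))) = Add(-1015, Mul(-1, Add(7, 9, Rational(16, 49)))) = Add(-1015, Mul(-1, Rational(800, 49))) = Add(-1015, Rational(-800, 49)) = Rational(-50535, 49)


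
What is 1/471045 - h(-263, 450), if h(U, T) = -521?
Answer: 245414446/471045 ≈ 521.00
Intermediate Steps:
1/471045 - h(-263, 450) = 1/471045 - 1*(-521) = 1/471045 + 521 = 245414446/471045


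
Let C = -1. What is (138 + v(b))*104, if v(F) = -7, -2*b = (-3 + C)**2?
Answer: 13624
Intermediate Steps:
b = -8 (b = -(-3 - 1)**2/2 = -1/2*(-4)**2 = -1/2*16 = -8)
(138 + v(b))*104 = (138 - 7)*104 = 131*104 = 13624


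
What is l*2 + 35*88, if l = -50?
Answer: 2980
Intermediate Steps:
l*2 + 35*88 = -50*2 + 35*88 = -100 + 3080 = 2980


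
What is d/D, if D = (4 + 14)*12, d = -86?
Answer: -43/108 ≈ -0.39815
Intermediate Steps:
D = 216 (D = 18*12 = 216)
d/D = -86/216 = -86*1/216 = -43/108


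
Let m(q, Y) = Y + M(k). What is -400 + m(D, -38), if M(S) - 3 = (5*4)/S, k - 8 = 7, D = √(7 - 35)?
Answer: -1301/3 ≈ -433.67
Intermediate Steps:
D = 2*I*√7 (D = √(-28) = 2*I*√7 ≈ 5.2915*I)
k = 15 (k = 8 + 7 = 15)
M(S) = 3 + 20/S (M(S) = 3 + (5*4)/S = 3 + 20/S)
m(q, Y) = 13/3 + Y (m(q, Y) = Y + (3 + 20/15) = Y + (3 + 20*(1/15)) = Y + (3 + 4/3) = Y + 13/3 = 13/3 + Y)
-400 + m(D, -38) = -400 + (13/3 - 38) = -400 - 101/3 = -1301/3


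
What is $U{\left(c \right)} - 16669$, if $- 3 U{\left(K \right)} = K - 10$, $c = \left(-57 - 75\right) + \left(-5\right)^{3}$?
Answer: $-16580$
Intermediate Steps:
$c = -257$ ($c = -132 - 125 = -257$)
$U{\left(K \right)} = \frac{10}{3} - \frac{K}{3}$ ($U{\left(K \right)} = - \frac{K - 10}{3} = - \frac{-10 + K}{3} = \frac{10}{3} - \frac{K}{3}$)
$U{\left(c \right)} - 16669 = \left(\frac{10}{3} - - \frac{257}{3}\right) - 16669 = \left(\frac{10}{3} + \frac{257}{3}\right) - 16669 = 89 - 16669 = -16580$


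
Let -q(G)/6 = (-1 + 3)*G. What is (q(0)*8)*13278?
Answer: 0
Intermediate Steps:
q(G) = -12*G (q(G) = -6*(-1 + 3)*G = -12*G)
(q(0)*8)*13278 = (-12*0*8)*13278 = (0*8)*13278 = 0*13278 = 0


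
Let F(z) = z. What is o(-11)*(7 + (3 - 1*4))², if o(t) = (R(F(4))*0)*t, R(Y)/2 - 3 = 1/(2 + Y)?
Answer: 0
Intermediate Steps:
R(Y) = 6 + 2/(2 + Y)
o(t) = 0 (o(t) = ((2*(7 + 3*4)/(2 + 4))*0)*t = ((2*(7 + 12)/6)*0)*t = ((2*(⅙)*19)*0)*t = ((19/3)*0)*t = 0*t = 0)
o(-11)*(7 + (3 - 1*4))² = 0*(7 + (3 - 1*4))² = 0*(7 + (3 - 4))² = 0*(7 - 1)² = 0*6² = 0*36 = 0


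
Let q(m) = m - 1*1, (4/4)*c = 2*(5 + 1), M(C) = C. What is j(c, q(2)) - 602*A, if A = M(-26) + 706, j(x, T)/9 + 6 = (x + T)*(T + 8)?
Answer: -408361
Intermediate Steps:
c = 12 (c = 2*(5 + 1) = 2*6 = 12)
q(m) = -1 + m (q(m) = m - 1 = -1 + m)
j(x, T) = -54 + 9*(8 + T)*(T + x) (j(x, T) = -54 + 9*((x + T)*(T + 8)) = -54 + 9*((T + x)*(8 + T)) = -54 + 9*((8 + T)*(T + x)) = -54 + 9*(8 + T)*(T + x))
A = 680 (A = -26 + 706 = 680)
j(c, q(2)) - 602*A = (-54 + 9*(-1 + 2)² + 72*(-1 + 2) + 72*12 + 9*(-1 + 2)*12) - 602*680 = (-54 + 9*1² + 72*1 + 864 + 9*1*12) - 409360 = (-54 + 9*1 + 72 + 864 + 108) - 409360 = (-54 + 9 + 72 + 864 + 108) - 409360 = 999 - 409360 = -408361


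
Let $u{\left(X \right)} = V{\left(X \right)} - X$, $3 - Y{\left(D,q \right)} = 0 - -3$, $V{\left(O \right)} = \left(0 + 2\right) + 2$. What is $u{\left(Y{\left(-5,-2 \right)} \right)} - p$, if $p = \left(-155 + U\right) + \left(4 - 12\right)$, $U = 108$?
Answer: $59$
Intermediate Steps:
$V{\left(O \right)} = 4$ ($V{\left(O \right)} = 2 + 2 = 4$)
$Y{\left(D,q \right)} = 0$ ($Y{\left(D,q \right)} = 3 - \left(0 - -3\right) = 3 - \left(0 + 3\right) = 3 - 3 = 0$)
$p = -55$ ($p = \left(-155 + 108\right) + \left(4 - 12\right) = -47 + \left(4 - 12\right) = -47 - 8 = -55$)
$u{\left(X \right)} = 4 - X$
$u{\left(Y{\left(-5,-2 \right)} \right)} - p = \left(4 - 0\right) - -55 = \left(4 + 0\right) + 55 = 4 + 55 = 59$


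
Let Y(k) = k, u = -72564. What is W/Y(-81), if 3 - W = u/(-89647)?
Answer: -65459/2420469 ≈ -0.027044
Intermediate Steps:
W = 196377/89647 (W = 3 - (-72564)/(-89647) = 3 - (-72564)*(-1)/89647 = 3 - 1*72564/89647 = 3 - 72564/89647 = 196377/89647 ≈ 2.1906)
W/Y(-81) = (196377/89647)/(-81) = (196377/89647)*(-1/81) = -65459/2420469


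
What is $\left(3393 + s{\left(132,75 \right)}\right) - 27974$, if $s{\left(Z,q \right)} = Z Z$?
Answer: $-7157$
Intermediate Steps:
$s{\left(Z,q \right)} = Z^{2}$
$\left(3393 + s{\left(132,75 \right)}\right) - 27974 = \left(3393 + 132^{2}\right) - 27974 = \left(3393 + 17424\right) - 27974 = 20817 - 27974 = -7157$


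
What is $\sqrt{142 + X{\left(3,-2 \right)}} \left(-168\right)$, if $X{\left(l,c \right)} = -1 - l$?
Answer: $- 168 \sqrt{138} \approx -1973.6$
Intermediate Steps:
$\sqrt{142 + X{\left(3,-2 \right)}} \left(-168\right) = \sqrt{142 - 4} \left(-168\right) = \sqrt{138} \left(-168\right) = - 168 \sqrt{138}$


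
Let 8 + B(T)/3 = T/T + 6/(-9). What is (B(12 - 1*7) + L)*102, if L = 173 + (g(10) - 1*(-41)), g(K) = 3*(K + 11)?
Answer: 25908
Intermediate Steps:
g(K) = 33 + 3*K (g(K) = 3*(11 + K) = 33 + 3*K)
B(T) = -23 (B(T) = -24 + 3*(T/T + 6/(-9)) = -24 + 3*(1 + 6*(-⅑)) = -24 + 3*(1 - ⅔) = -24 + 3*(⅓) = -24 + 1 = -23)
L = 277 (L = 173 + ((33 + 3*10) - 1*(-41)) = 173 + ((33 + 30) + 41) = 173 + (63 + 41) = 173 + 104 = 277)
(B(12 - 1*7) + L)*102 = (-23 + 277)*102 = 254*102 = 25908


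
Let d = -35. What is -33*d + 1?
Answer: 1156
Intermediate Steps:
-33*d + 1 = -33*(-35) + 1 = 1155 + 1 = 1156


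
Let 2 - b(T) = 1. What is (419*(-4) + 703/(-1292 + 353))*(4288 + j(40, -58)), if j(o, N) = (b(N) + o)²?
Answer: -9397993523/939 ≈ -1.0009e+7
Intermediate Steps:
b(T) = 1 (b(T) = 2 - 1*1 = 2 - 1 = 1)
j(o, N) = (1 + o)²
(419*(-4) + 703/(-1292 + 353))*(4288 + j(40, -58)) = (419*(-4) + 703/(-1292 + 353))*(4288 + (1 + 40)²) = (-1676 + 703/(-939))*(4288 + 41²) = (-1676 + 703*(-1/939))*(4288 + 1681) = (-1676 - 703/939)*5969 = -1574467/939*5969 = -9397993523/939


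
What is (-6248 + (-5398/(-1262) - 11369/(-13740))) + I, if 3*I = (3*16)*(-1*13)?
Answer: -55928874541/8669940 ≈ -6450.9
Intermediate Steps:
I = -208 (I = ((3*16)*(-1*13))/3 = (48*(-13))/3 = (⅓)*(-624) = -208)
(-6248 + (-5398/(-1262) - 11369/(-13740))) + I = (-6248 + (-5398/(-1262) - 11369/(-13740))) - 208 = (-6248 + (-5398*(-1/1262) - 11369*(-1/13740))) - 208 = (-6248 + (2699/631 + 11369/13740)) - 208 = (-6248 + 44258099/8669940) - 208 = -54125527021/8669940 - 208 = -55928874541/8669940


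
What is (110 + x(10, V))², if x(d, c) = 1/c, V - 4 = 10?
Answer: 2374681/196 ≈ 12116.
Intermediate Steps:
V = 14 (V = 4 + 10 = 14)
(110 + x(10, V))² = (110 + 1/14)² = (1541/14)² = 2374681/196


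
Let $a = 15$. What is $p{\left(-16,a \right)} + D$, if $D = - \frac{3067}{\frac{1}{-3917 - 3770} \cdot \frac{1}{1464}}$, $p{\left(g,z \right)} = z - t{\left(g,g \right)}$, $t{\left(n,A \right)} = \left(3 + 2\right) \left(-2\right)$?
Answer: $34515306481$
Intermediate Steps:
$t{\left(n,A \right)} = -10$ ($t{\left(n,A \right)} = 5 \left(-2\right) = -10$)
$p{\left(g,z \right)} = 10 + z$ ($p{\left(g,z \right)} = z - -10 = z + 10 = 10 + z$)
$D = 34515306456$ ($D = - \frac{3067}{\frac{1}{-7687} \cdot \frac{1}{1464}} = - \frac{3067}{\left(- \frac{1}{7687}\right) \frac{1}{1464}} = - \frac{3067}{- \frac{1}{11253768}} = \left(-3067\right) \left(-11253768\right) = 34515306456$)
$p{\left(-16,a \right)} + D = \left(10 + 15\right) + 34515306456 = 25 + 34515306456 = 34515306481$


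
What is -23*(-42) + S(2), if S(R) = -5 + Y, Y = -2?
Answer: 959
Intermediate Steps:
S(R) = -7 (S(R) = -5 - 2 = -7)
-23*(-42) + S(2) = -23*(-42) - 7 = 966 - 7 = 959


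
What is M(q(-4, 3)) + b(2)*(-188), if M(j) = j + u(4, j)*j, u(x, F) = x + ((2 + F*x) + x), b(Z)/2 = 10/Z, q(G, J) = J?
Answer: -1811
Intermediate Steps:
b(Z) = 20/Z (b(Z) = 2*(10/Z) = 20/Z)
u(x, F) = 2 + 2*x + F*x (u(x, F) = x + (2 + x + F*x) = 2 + 2*x + F*x)
M(j) = j + j*(10 + 4*j) (M(j) = j + (2 + 2*4 + j*4)*j = j + (2 + 8 + 4*j)*j = j + (10 + 4*j)*j = j + j*(10 + 4*j))
M(q(-4, 3)) + b(2)*(-188) = 3*(11 + 4*3) + (20/2)*(-188) = 3*(11 + 12) + (20*(1/2))*(-188) = 3*23 + 10*(-188) = 69 - 1880 = -1811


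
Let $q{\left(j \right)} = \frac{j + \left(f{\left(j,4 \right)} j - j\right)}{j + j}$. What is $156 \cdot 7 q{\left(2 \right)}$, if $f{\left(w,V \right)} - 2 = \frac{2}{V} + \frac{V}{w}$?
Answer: $2457$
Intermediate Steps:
$f{\left(w,V \right)} = 2 + \frac{2}{V} + \frac{V}{w}$ ($f{\left(w,V \right)} = 2 + \left(\frac{2}{V} + \frac{V}{w}\right) = 2 + \frac{2}{V} + \frac{V}{w}$)
$q{\left(j \right)} = \frac{5}{4} + \frac{2}{j}$ ($q{\left(j \right)} = \frac{j + \left(\left(2 + \frac{2}{4} + \frac{4}{j}\right) j - j\right)}{j + j} = \frac{j + \left(\left(2 + 2 \cdot \frac{1}{4} + \frac{4}{j}\right) j - j\right)}{2 j} = \left(j + \left(\left(2 + \frac{1}{2} + \frac{4}{j}\right) j - j\right)\right) \frac{1}{2 j} = \left(j + \left(\left(\frac{5}{2} + \frac{4}{j}\right) j - j\right)\right) \frac{1}{2 j} = \left(j + \left(j \left(\frac{5}{2} + \frac{4}{j}\right) - j\right)\right) \frac{1}{2 j} = \left(j + \left(- j + j \left(\frac{5}{2} + \frac{4}{j}\right)\right)\right) \frac{1}{2 j} = j \left(\frac{5}{2} + \frac{4}{j}\right) \frac{1}{2 j} = \frac{5}{4} + \frac{2}{j}$)
$156 \cdot 7 q{\left(2 \right)} = 156 \cdot 7 \left(\frac{5}{4} + \frac{2}{2}\right) = 156 \cdot 7 \left(\frac{5}{4} + 2 \cdot \frac{1}{2}\right) = 156 \cdot 7 \left(\frac{5}{4} + 1\right) = 156 \cdot 7 \cdot \frac{9}{4} = 156 \cdot \frac{63}{4} = 2457$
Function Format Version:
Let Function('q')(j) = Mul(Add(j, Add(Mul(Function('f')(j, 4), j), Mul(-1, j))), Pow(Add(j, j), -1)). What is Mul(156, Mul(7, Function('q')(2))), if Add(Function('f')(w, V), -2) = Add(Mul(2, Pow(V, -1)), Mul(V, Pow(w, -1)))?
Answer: 2457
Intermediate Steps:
Function('f')(w, V) = Add(2, Mul(2, Pow(V, -1)), Mul(V, Pow(w, -1))) (Function('f')(w, V) = Add(2, Add(Mul(2, Pow(V, -1)), Mul(V, Pow(w, -1)))) = Add(2, Mul(2, Pow(V, -1)), Mul(V, Pow(w, -1))))
Function('q')(j) = Add(Rational(5, 4), Mul(2, Pow(j, -1))) (Function('q')(j) = Mul(Add(j, Add(Mul(Add(2, Mul(2, Pow(4, -1)), Mul(4, Pow(j, -1))), j), Mul(-1, j))), Pow(Add(j, j), -1)) = Mul(Add(j, Add(Mul(Add(2, Mul(2, Rational(1, 4)), Mul(4, Pow(j, -1))), j), Mul(-1, j))), Pow(Mul(2, j), -1)) = Mul(Add(j, Add(Mul(Add(2, Rational(1, 2), Mul(4, Pow(j, -1))), j), Mul(-1, j))), Mul(Rational(1, 2), Pow(j, -1))) = Mul(Add(j, Add(Mul(Add(Rational(5, 2), Mul(4, Pow(j, -1))), j), Mul(-1, j))), Mul(Rational(1, 2), Pow(j, -1))) = Mul(Add(j, Add(Mul(j, Add(Rational(5, 2), Mul(4, Pow(j, -1)))), Mul(-1, j))), Mul(Rational(1, 2), Pow(j, -1))) = Mul(Add(j, Add(Mul(-1, j), Mul(j, Add(Rational(5, 2), Mul(4, Pow(j, -1)))))), Mul(Rational(1, 2), Pow(j, -1))) = Mul(Mul(j, Add(Rational(5, 2), Mul(4, Pow(j, -1)))), Mul(Rational(1, 2), Pow(j, -1))) = Add(Rational(5, 4), Mul(2, Pow(j, -1))))
Mul(156, Mul(7, Function('q')(2))) = Mul(156, Mul(7, Add(Rational(5, 4), Mul(2, Pow(2, -1))))) = Mul(156, Mul(7, Add(Rational(5, 4), Mul(2, Rational(1, 2))))) = Mul(156, Mul(7, Add(Rational(5, 4), 1))) = Mul(156, Mul(7, Rational(9, 4))) = Mul(156, Rational(63, 4)) = 2457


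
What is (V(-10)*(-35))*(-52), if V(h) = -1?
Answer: -1820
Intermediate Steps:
(V(-10)*(-35))*(-52) = -1*(-35)*(-52) = 35*(-52) = -1820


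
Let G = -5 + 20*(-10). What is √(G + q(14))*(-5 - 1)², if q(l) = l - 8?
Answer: 36*I*√199 ≈ 507.84*I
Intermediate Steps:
q(l) = -8 + l
G = -205 (G = -5 - 200 = -205)
√(G + q(14))*(-5 - 1)² = √(-205 + (-8 + 14))*(-5 - 1)² = √(-205 + 6)*(-6)² = √(-199)*36 = (I*√199)*36 = 36*I*√199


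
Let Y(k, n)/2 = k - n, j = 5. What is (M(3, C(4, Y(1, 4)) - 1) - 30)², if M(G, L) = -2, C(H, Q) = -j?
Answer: 1024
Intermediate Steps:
Y(k, n) = -2*n + 2*k (Y(k, n) = 2*(k - n) = -2*n + 2*k)
C(H, Q) = -5 (C(H, Q) = -1*5 = -5)
(M(3, C(4, Y(1, 4)) - 1) - 30)² = (-2 - 30)² = (-32)² = 1024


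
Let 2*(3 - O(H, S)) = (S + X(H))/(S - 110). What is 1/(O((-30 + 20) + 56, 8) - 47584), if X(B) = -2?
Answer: -34/1617753 ≈ -2.1017e-5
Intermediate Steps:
O(H, S) = 3 - (-2 + S)/(2*(-110 + S)) (O(H, S) = 3 - (S - 2)/(2*(S - 110)) = 3 - (-2 + S)/(2*(-110 + S)))
1/(O((-30 + 20) + 56, 8) - 47584) = 1/((-658 + 5*8)/(2*(-110 + 8)) - 47584) = 1/((½)*(-658 + 40)/(-102) - 47584) = 1/((½)*(-1/102)*(-618) - 47584) = 1/(103/34 - 47584) = 1/(-1617753/34) = -34/1617753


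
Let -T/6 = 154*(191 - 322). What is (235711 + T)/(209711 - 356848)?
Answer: -356755/147137 ≈ -2.4246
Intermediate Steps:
T = 121044 (T = -924*(191 - 322) = -924*(-131) = -6*(-20174) = 121044)
(235711 + T)/(209711 - 356848) = (235711 + 121044)/(209711 - 356848) = 356755/(-147137) = 356755*(-1/147137) = -356755/147137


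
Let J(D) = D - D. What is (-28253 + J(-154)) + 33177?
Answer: 4924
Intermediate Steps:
J(D) = 0
(-28253 + J(-154)) + 33177 = (-28253 + 0) + 33177 = -28253 + 33177 = 4924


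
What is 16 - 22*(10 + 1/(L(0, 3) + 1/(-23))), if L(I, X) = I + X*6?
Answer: -84758/413 ≈ -205.23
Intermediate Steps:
L(I, X) = I + 6*X
16 - 22*(10 + 1/(L(0, 3) + 1/(-23))) = 16 - 22*(10 + 1/((0 + 6*3) + 1/(-23))) = 16 - 22*(10 + 1/((0 + 18) + 1*(-1/23))) = 16 - 22*(10 + 1/(18 - 1/23)) = 16 - 22*(10 + 1/(413/23)) = 16 - 22*(10 + 23/413) = 16 - 22*4153/413 = 16 - 91366/413 = -84758/413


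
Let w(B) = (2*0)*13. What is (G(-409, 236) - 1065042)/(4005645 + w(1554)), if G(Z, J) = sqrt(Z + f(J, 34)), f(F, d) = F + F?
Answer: -355014/1335215 + sqrt(7)/1335215 ≈ -0.26588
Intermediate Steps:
f(F, d) = 2*F
G(Z, J) = sqrt(Z + 2*J)
w(B) = 0 (w(B) = 0*13 = 0)
(G(-409, 236) - 1065042)/(4005645 + w(1554)) = (sqrt(-409 + 2*236) - 1065042)/(4005645 + 0) = (sqrt(-409 + 472) - 1065042)/4005645 = (sqrt(63) - 1065042)*(1/4005645) = (3*sqrt(7) - 1065042)*(1/4005645) = (-1065042 + 3*sqrt(7))*(1/4005645) = -355014/1335215 + sqrt(7)/1335215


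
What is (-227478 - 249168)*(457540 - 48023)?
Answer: -195194639982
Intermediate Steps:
(-227478 - 249168)*(457540 - 48023) = -476646*409517 = -195194639982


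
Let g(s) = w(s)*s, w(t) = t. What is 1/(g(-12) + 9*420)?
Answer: 1/3924 ≈ 0.00025484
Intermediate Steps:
g(s) = s**2 (g(s) = s*s = s**2)
1/(g(-12) + 9*420) = 1/((-12)**2 + 9*420) = 1/(144 + 3780) = 1/3924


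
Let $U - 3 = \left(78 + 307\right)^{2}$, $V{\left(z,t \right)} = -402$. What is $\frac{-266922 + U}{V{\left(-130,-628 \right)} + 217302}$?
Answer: $- \frac{59347}{108450} \approx -0.54723$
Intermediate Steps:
$U = 148228$ ($U = 3 + \left(78 + 307\right)^{2} = 3 + 385^{2} = 3 + 148225 = 148228$)
$\frac{-266922 + U}{V{\left(-130,-628 \right)} + 217302} = \frac{-266922 + 148228}{-402 + 217302} = - \frac{118694}{216900} = \left(-118694\right) \frac{1}{216900} = - \frac{59347}{108450}$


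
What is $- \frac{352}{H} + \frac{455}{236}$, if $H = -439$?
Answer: $\frac{282817}{103604} \approx 2.7298$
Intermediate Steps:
$- \frac{352}{H} + \frac{455}{236} = - \frac{352}{-439} + \frac{455}{236} = \left(-352\right) \left(- \frac{1}{439}\right) + 455 \cdot \frac{1}{236} = \frac{352}{439} + \frac{455}{236} = \frac{282817}{103604}$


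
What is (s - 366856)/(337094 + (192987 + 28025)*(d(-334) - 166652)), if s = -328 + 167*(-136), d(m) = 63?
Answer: 194948/18408915487 ≈ 1.0590e-5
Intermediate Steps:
s = -23040 (s = -328 - 22712 = -23040)
(s - 366856)/(337094 + (192987 + 28025)*(d(-334) - 166652)) = (-23040 - 366856)/(337094 + (192987 + 28025)*(63 - 166652)) = -389896/(337094 + 221012*(-166589)) = -389896/(337094 - 36818168068) = -389896/(-36817830974) = -389896*(-1/36817830974) = 194948/18408915487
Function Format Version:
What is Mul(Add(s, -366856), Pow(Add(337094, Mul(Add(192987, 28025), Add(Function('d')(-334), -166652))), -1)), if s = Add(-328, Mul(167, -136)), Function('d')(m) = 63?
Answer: Rational(194948, 18408915487) ≈ 1.0590e-5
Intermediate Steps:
s = -23040 (s = Add(-328, -22712) = -23040)
Mul(Add(s, -366856), Pow(Add(337094, Mul(Add(192987, 28025), Add(Function('d')(-334), -166652))), -1)) = Mul(Add(-23040, -366856), Pow(Add(337094, Mul(Add(192987, 28025), Add(63, -166652))), -1)) = Mul(-389896, Pow(Add(337094, Mul(221012, -166589)), -1)) = Mul(-389896, Pow(Add(337094, -36818168068), -1)) = Mul(-389896, Pow(-36817830974, -1)) = Mul(-389896, Rational(-1, 36817830974)) = Rational(194948, 18408915487)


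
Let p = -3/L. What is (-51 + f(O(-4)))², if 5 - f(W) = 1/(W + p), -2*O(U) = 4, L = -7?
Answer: 249001/121 ≈ 2057.9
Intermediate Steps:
O(U) = -2 (O(U) = -½*4 = -2)
p = 3/7 (p = -3/(-7) = -3*(-⅐) = 3/7 ≈ 0.42857)
f(W) = 5 - 1/(3/7 + W) (f(W) = 5 - 1/(W + 3/7) = 5 - 1/(3/7 + W))
(-51 + f(O(-4)))² = (-51 + (8 + 35*(-2))/(3 + 7*(-2)))² = (-51 + (8 - 70)/(3 - 14))² = (-51 - 62/(-11))² = (-51 - 1/11*(-62))² = (-51 + 62/11)² = (-499/11)² = 249001/121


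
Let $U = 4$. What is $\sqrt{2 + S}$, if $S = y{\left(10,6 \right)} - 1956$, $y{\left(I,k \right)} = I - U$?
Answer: $2 i \sqrt{487} \approx 44.136 i$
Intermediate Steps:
$y{\left(I,k \right)} = -4 + I$ ($y{\left(I,k \right)} = I - 4 = -4 + I$)
$S = -1950$ ($S = \left(-4 + 10\right) - 1956 = 6 - 1956 = -1950$)
$\sqrt{2 + S} = \sqrt{2 - 1950} = \sqrt{-1948} = 2 i \sqrt{487}$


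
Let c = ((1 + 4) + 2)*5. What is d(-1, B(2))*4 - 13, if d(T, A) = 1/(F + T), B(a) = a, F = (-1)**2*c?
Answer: -219/17 ≈ -12.882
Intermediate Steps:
c = 35 (c = (5 + 2)*5 = 7*5 = 35)
F = 35 (F = (-1)**2*35 = 1*35 = 35)
d(T, A) = 1/(35 + T)
d(-1, B(2))*4 - 13 = 4/(35 - 1) - 13 = 4/34 - 13 = (1/34)*4 - 13 = 2/17 - 13 = -219/17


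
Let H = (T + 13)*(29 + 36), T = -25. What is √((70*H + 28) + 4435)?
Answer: I*√50137 ≈ 223.91*I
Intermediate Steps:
H = -780 (H = (-25 + 13)*(29 + 36) = -12*65 = -780)
√((70*H + 28) + 4435) = √((70*(-780) + 28) + 4435) = √((-54600 + 28) + 4435) = √(-54572 + 4435) = √(-50137) = I*√50137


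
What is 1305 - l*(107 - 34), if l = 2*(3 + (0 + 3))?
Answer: 429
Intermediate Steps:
l = 12 (l = 2*(3 + 3) = 2*6 = 12)
1305 - l*(107 - 34) = 1305 - 12*(107 - 34) = 1305 - 12*73 = 1305 - 1*876 = 1305 - 876 = 429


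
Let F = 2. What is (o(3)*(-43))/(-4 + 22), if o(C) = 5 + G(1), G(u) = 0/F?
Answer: -215/18 ≈ -11.944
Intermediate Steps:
G(u) = 0 (G(u) = 0/2 = 0*(½) = 0)
o(C) = 5 (o(C) = 5 + 0 = 5)
(o(3)*(-43))/(-4 + 22) = (5*(-43))/(-4 + 22) = -215/18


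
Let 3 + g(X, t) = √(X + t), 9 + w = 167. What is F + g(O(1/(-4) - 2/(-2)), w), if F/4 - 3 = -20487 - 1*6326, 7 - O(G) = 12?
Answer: -107243 + 3*√17 ≈ -1.0723e+5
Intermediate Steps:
O(G) = -5 (O(G) = 7 - 1*12 = 7 - 12 = -5)
w = 158 (w = -9 + 167 = 158)
g(X, t) = -3 + √(X + t)
F = -107240 (F = 12 + 4*(-20487 - 1*6326) = 12 + 4*(-20487 - 6326) = 12 + 4*(-26813) = 12 - 107252 = -107240)
F + g(O(1/(-4) - 2/(-2)), w) = -107240 + (-3 + √(-5 + 158)) = -107240 + (-3 + √153) = -107240 + (-3 + 3*√17) = -107243 + 3*√17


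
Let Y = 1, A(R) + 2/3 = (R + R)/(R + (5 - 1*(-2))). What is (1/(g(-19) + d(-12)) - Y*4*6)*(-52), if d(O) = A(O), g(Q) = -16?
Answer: 111462/89 ≈ 1252.4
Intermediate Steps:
A(R) = -⅔ + 2*R/(7 + R) (A(R) = -⅔ + (R + R)/(R + (5 - 1*(-2))) = -⅔ + (2*R)/(R + (5 + 2)) = -⅔ + (2*R)/(R + 7) = -⅔ + (2*R)/(7 + R) = -⅔ + 2*R/(7 + R))
d(O) = 2*(-7 + 2*O)/(3*(7 + O))
(1/(g(-19) + d(-12)) - Y*4*6)*(-52) = (1/(-16 + 2*(-7 + 2*(-12))/(3*(7 - 12))) - 1*4*6)*(-52) = (1/(-16 + (⅔)*(-7 - 24)/(-5)) - 4*6)*(-52) = (1/(-16 + (⅔)*(-⅕)*(-31)) - 1*24)*(-52) = (1/(-16 + 62/15) - 24)*(-52) = (1/(-178/15) - 24)*(-52) = (-15/178 - 24)*(-52) = -4287/178*(-52) = 111462/89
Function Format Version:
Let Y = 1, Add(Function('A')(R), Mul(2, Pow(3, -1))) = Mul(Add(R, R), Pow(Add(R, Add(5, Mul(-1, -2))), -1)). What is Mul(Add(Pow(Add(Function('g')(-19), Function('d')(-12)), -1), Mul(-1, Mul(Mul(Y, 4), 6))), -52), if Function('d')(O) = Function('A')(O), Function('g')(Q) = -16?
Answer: Rational(111462, 89) ≈ 1252.4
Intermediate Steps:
Function('A')(R) = Add(Rational(-2, 3), Mul(2, R, Pow(Add(7, R), -1))) (Function('A')(R) = Add(Rational(-2, 3), Mul(Add(R, R), Pow(Add(R, Add(5, Mul(-1, -2))), -1))) = Add(Rational(-2, 3), Mul(Mul(2, R), Pow(Add(R, Add(5, 2)), -1))) = Add(Rational(-2, 3), Mul(Mul(2, R), Pow(Add(R, 7), -1))) = Add(Rational(-2, 3), Mul(Mul(2, R), Pow(Add(7, R), -1))) = Add(Rational(-2, 3), Mul(2, R, Pow(Add(7, R), -1))))
Function('d')(O) = Mul(Rational(2, 3), Pow(Add(7, O), -1), Add(-7, Mul(2, O)))
Mul(Add(Pow(Add(Function('g')(-19), Function('d')(-12)), -1), Mul(-1, Mul(Mul(Y, 4), 6))), -52) = Mul(Add(Pow(Add(-16, Mul(Rational(2, 3), Pow(Add(7, -12), -1), Add(-7, Mul(2, -12)))), -1), Mul(-1, Mul(Mul(1, 4), 6))), -52) = Mul(Add(Pow(Add(-16, Mul(Rational(2, 3), Pow(-5, -1), Add(-7, -24))), -1), Mul(-1, Mul(4, 6))), -52) = Mul(Add(Pow(Add(-16, Mul(Rational(2, 3), Rational(-1, 5), -31)), -1), Mul(-1, 24)), -52) = Mul(Add(Pow(Add(-16, Rational(62, 15)), -1), -24), -52) = Mul(Add(Pow(Rational(-178, 15), -1), -24), -52) = Mul(Add(Rational(-15, 178), -24), -52) = Mul(Rational(-4287, 178), -52) = Rational(111462, 89)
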